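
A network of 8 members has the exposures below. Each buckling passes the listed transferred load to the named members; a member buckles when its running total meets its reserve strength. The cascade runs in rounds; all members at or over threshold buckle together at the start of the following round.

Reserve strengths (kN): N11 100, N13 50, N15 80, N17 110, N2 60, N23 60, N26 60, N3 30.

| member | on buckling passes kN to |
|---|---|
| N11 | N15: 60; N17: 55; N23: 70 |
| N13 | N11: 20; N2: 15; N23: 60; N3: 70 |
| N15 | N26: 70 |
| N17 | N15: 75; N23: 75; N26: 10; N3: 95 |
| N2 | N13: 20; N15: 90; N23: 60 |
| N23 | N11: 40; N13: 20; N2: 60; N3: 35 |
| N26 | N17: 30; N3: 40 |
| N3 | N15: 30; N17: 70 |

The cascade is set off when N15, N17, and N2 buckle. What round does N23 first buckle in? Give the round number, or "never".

Round 1 — N15, N17, N2 buckle (initial).
  N13: +20 → 20 < 50
  N23: +75+60 → 135 ≥ 60
  N26: +70+10 → 80 ≥ 60
  N3: +95 → 95 ≥ 30
Round 2 — N23, N26, N3 buckle.
  N11: +40 → 40 < 100
  N13: +20 → 40 < 50
No further bucklings.

2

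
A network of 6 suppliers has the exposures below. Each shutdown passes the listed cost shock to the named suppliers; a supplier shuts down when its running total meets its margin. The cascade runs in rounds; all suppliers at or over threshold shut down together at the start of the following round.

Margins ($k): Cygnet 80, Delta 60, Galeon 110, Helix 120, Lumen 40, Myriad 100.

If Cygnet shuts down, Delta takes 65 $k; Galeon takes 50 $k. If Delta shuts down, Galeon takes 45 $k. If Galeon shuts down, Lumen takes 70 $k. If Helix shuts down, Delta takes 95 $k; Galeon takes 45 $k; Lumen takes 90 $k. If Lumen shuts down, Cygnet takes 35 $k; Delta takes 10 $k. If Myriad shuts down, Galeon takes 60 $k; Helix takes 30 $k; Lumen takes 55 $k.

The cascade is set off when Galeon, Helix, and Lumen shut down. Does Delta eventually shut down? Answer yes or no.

Round 1 — Galeon, Helix, Lumen shut down (initial).
  Cygnet: +35 → 35 < 80
  Delta: +95+10 → 105 ≥ 60
Round 2 — Delta shuts down.
No further shutdowns.

yes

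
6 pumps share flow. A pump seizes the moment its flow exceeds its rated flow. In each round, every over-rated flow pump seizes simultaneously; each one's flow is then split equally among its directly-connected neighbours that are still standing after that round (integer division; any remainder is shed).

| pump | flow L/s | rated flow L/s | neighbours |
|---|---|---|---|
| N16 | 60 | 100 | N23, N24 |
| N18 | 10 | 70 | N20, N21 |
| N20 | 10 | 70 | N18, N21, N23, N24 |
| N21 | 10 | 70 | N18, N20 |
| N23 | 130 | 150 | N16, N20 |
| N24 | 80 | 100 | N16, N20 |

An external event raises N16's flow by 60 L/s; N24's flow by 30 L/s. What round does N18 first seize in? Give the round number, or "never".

Round 1 — N16 at 120 > 100; N24 at 110 > 100. N16, N24 seize.
  N16 sheds 120 L/s to N23: 120 each.
    N23: 130+120 = 250 > 150
  N24 sheds 110 L/s to N20: 110 each.
    N20: 10+110 = 120 > 70
Round 2 — N20, N23 seize.
  N20 sheds 120 L/s to N18, N21: 60 each.
    N18: 10+60 = 70 ≤ 70
    N21: 10+60 = 70 ≤ 70
  N23 sheds 250 L/s: no online neighbours, lost.
No further seizures.

never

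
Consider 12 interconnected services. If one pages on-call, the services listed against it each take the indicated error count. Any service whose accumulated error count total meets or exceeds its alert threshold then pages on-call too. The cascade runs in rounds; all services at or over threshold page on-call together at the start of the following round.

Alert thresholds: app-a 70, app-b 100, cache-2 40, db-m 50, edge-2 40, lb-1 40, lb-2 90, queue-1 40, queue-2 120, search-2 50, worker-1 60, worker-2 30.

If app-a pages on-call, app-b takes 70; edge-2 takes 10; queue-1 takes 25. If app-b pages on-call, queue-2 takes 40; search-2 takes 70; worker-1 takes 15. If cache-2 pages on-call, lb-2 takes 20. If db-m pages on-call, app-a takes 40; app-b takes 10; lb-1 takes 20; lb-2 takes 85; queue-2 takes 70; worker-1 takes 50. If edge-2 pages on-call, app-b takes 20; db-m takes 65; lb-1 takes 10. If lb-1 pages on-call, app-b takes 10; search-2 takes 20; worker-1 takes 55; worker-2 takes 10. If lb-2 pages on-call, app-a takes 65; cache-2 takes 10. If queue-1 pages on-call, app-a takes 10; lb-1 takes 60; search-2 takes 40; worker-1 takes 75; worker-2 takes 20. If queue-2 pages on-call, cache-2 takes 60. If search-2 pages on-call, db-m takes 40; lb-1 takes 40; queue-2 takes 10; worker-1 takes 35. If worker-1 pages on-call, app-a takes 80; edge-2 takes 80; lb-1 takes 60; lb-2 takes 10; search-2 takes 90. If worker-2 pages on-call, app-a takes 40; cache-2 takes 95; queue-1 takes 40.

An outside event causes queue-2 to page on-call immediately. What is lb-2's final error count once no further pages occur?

Round 1 — queue-2 pages on-call (initial).
  cache-2: +60 → 60 ≥ 40
Round 2 — cache-2 pages on-call.
  lb-2: +20 → 20 < 90
No further pages.

20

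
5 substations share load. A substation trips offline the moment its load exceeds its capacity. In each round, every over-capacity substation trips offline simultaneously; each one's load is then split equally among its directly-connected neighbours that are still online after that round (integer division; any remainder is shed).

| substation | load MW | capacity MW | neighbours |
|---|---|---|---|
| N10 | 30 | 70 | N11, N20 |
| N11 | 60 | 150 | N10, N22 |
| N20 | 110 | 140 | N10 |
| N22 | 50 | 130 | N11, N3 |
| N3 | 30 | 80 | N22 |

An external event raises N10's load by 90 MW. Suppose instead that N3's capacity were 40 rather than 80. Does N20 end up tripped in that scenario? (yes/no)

With N3's capacity at 40:
Round 1 — N10 at 120 > 70. N10 trips offline.
  N10 sheds 120 MW to N11, N20: 60 each.
    N11: 60+60 = 120 ≤ 150
    N20: 110+60 = 170 > 140
Round 2 — N20 trips offline.
  N20 sheds 170 MW: no online neighbours, lost.
No further trips.

yes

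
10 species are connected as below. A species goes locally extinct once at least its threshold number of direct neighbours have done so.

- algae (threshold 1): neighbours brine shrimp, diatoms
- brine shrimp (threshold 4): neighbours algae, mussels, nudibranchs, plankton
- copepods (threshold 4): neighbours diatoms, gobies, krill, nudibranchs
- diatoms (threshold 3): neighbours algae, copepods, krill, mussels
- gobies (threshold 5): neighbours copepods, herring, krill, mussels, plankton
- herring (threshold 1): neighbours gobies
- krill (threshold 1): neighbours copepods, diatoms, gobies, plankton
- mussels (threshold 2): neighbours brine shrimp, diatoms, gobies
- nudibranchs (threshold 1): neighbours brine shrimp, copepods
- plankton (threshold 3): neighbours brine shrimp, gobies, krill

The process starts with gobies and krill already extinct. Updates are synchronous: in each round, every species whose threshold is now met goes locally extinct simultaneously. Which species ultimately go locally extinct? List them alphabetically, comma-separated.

Round 1 — gobies, krill go locally extinct (initial).
Round 2 — checking thresholds:
  copepods: 2 of 4 neighbours < 4, holds.
  diatoms: 1 of 4 neighbours < 3, holds.
  herring: 1 of 1 neighbours ≥ 1, goes locally extinct.
  mussels: 1 of 3 neighbours < 2, holds.
  plankton: 2 of 3 neighbours < 3, holds.
Round 3 — no new extinctions; cascade stops.

gobies, herring, krill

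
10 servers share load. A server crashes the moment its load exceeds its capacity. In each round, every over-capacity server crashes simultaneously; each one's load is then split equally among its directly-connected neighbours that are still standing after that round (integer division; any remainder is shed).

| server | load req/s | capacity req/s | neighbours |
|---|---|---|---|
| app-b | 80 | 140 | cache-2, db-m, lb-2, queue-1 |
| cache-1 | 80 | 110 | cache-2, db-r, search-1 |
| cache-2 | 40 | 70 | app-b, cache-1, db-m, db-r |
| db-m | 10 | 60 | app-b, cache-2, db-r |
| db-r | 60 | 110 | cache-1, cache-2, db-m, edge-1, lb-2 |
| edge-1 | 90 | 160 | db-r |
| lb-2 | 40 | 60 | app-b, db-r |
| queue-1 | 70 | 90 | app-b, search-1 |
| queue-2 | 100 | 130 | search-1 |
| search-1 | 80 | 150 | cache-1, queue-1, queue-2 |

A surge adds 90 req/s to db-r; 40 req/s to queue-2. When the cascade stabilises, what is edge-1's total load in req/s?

120

Round 1 — db-r at 150 > 110; queue-2 at 140 > 130. db-r, queue-2 crash.
  db-r sheds 150 req/s to cache-1, cache-2, db-m, edge-1, lb-2: 30 each.
    cache-1: 80+30 = 110 ≤ 110
    cache-2: 40+30 = 70 ≤ 70
    db-m: 10+30 = 40 ≤ 60
    edge-1: 90+30 = 120 ≤ 160
    lb-2: 40+30 = 70 > 60
  queue-2 sheds 140 req/s to search-1: 140 each.
    search-1: 80+140 = 220 > 150
Round 2 — lb-2, search-1 crash.
  lb-2 sheds 70 req/s to app-b: 70 each.
    app-b: 80+70 = 150 > 140
  search-1 sheds 220 req/s to cache-1, queue-1: 110 each.
    cache-1: 110+110 = 220 > 110
    queue-1: 70+110 = 180 > 90
Round 3 — app-b, cache-1, queue-1 crash.
  app-b sheds 150 req/s to cache-2, db-m: 75 each.
    cache-2: 70+75 = 145 > 70
    db-m: 40+75 = 115 > 60
  cache-1 sheds 220 req/s to cache-2: 220 each.
    cache-2: 145+220 = 365 > 70
  queue-1 sheds 180 req/s: no online neighbours, lost.
Round 4 — cache-2, db-m crash.
  cache-2 sheds 365 req/s: no online neighbours, lost.
  db-m sheds 115 req/s: no online neighbours, lost.
No further crashes.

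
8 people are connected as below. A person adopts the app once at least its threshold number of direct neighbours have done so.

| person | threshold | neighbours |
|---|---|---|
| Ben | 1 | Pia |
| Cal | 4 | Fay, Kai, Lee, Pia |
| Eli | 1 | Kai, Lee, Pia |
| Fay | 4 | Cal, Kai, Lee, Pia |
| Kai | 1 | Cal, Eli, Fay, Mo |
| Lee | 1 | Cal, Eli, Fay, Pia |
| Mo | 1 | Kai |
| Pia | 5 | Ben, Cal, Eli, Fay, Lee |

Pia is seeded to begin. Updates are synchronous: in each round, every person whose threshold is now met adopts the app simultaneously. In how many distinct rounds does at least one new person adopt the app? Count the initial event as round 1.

4

Round 1 — Pia adopts the app (initial).
Round 2 — checking thresholds:
  Ben: 1 of 1 neighbours ≥ 1, adopts the app.
  Cal: 1 of 4 neighbours < 4, holds.
  Eli: 1 of 3 neighbours ≥ 1, adopts the app.
  Fay: 1 of 4 neighbours < 4, holds.
  Lee: 1 of 4 neighbours ≥ 1, adopts the app.
Round 3 — checking thresholds:
  Cal: 2 of 4 neighbours < 4, holds.
  Fay: 2 of 4 neighbours < 4, holds.
  Kai: 1 of 4 neighbours ≥ 1, adopts the app.
Round 4 — checking thresholds:
  Cal: 3 of 4 neighbours < 4, holds.
  Fay: 3 of 4 neighbours < 4, holds.
  Mo: 1 of 1 neighbours ≥ 1, adopts the app.
Round 5 — no new adoptions; cascade stops.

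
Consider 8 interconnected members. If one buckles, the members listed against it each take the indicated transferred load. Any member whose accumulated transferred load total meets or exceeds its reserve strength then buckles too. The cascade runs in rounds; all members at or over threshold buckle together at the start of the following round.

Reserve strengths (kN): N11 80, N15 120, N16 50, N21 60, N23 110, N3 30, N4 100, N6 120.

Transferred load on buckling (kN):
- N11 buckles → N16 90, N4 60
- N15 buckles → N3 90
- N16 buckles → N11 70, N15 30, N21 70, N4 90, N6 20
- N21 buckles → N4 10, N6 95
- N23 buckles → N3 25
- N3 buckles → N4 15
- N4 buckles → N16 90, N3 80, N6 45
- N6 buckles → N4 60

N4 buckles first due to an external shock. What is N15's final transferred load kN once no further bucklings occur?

Round 1 — N4 buckles (initial).
  N16: +90 → 90 ≥ 50
  N3: +80 → 80 ≥ 30
  N6: +45 → 45 < 120
Round 2 — N16, N3 buckle.
  N11: +70 → 70 < 80
  N15: +30 → 30 < 120
  N21: +70 → 70 ≥ 60
  N6: +20 → 65 < 120
Round 3 — N21 buckles.
  N6: +95 → 160 ≥ 120
Round 4 — N6 buckles.
No further bucklings.

30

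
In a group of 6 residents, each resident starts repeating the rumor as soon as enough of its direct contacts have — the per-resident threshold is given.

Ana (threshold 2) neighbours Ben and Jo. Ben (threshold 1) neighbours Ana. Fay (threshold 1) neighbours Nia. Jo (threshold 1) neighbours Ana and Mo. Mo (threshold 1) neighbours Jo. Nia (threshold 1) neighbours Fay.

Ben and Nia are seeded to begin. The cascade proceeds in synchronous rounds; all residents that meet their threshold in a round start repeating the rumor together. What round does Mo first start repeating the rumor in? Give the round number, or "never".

Round 1 — Ben, Nia start repeating the rumor (initial).
Round 2 — checking thresholds:
  Ana: 1 of 2 neighbours < 2, not yet.
  Fay: 1 of 1 neighbours ≥ 1, starts repeating the rumor.
Round 3 — no new spreads; cascade stops.

never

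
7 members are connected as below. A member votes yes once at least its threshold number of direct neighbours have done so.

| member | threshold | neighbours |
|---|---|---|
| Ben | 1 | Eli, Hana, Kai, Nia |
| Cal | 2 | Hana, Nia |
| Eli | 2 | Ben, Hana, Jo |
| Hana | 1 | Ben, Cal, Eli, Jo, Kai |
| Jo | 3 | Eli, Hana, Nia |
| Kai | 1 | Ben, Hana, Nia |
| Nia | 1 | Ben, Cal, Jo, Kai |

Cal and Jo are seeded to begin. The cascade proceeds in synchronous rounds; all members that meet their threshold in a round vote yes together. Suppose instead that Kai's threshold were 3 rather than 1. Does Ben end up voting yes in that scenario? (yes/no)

With Kai's threshold at 3:
Round 1 — Cal, Jo vote yes (initial).
Round 2 — checking thresholds:
  Eli: 1 of 3 neighbours < 2, holds.
  Hana: 2 of 5 neighbours ≥ 1, votes yes.
  Nia: 2 of 4 neighbours ≥ 1, votes yes.
Round 3 — checking thresholds:
  Ben: 2 of 4 neighbours ≥ 1, votes yes.
  Eli: 2 of 3 neighbours ≥ 2, votes yes.
  Kai: 2 of 3 neighbours < 3, holds.
Round 4 — checking thresholds:
  Kai: 3 of 3 neighbours ≥ 3, votes yes.
Round 5 — no new yes votes; cascade stops.

yes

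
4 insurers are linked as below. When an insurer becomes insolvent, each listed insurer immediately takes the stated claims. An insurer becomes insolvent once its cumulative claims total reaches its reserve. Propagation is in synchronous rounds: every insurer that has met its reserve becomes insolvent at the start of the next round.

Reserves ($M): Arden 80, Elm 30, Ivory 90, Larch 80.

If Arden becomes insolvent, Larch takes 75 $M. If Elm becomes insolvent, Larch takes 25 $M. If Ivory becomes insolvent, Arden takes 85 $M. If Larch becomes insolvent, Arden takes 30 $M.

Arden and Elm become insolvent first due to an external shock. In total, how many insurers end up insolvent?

Round 1 — Arden, Elm become insolvent (initial).
  Larch: +75+25 → 100 ≥ 80
Round 2 — Larch becomes insolvent.
No further insolvencies.

3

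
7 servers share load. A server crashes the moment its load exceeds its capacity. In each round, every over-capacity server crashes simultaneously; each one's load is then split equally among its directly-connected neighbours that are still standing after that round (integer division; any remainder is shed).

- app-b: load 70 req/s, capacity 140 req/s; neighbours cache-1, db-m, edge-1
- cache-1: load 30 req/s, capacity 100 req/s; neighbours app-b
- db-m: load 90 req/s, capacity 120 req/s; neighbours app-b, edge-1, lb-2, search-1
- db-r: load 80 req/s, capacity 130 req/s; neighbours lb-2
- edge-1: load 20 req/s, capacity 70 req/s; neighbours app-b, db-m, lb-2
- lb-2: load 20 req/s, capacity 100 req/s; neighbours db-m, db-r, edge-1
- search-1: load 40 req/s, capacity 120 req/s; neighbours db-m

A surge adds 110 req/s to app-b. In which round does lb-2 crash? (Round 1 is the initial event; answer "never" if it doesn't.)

3

Round 1 — app-b at 180 > 140. app-b crashes.
  app-b sheds 180 req/s to cache-1, db-m, edge-1: 60 each.
    cache-1: 30+60 = 90 ≤ 100
    db-m: 90+60 = 150 > 120
    edge-1: 20+60 = 80 > 70
Round 2 — db-m, edge-1 crash.
  db-m sheds 150 req/s to lb-2, search-1: 75 each.
    lb-2: 20+75 = 95 ≤ 100
    search-1: 40+75 = 115 ≤ 120
  edge-1 sheds 80 req/s to lb-2: 80 each.
    lb-2: 95+80 = 175 > 100
Round 3 — lb-2 crashes.
  lb-2 sheds 175 req/s to db-r: 175 each.
    db-r: 80+175 = 255 > 130
Round 4 — db-r crashes.
  db-r sheds 255 req/s: no online neighbours, lost.
No further crashes.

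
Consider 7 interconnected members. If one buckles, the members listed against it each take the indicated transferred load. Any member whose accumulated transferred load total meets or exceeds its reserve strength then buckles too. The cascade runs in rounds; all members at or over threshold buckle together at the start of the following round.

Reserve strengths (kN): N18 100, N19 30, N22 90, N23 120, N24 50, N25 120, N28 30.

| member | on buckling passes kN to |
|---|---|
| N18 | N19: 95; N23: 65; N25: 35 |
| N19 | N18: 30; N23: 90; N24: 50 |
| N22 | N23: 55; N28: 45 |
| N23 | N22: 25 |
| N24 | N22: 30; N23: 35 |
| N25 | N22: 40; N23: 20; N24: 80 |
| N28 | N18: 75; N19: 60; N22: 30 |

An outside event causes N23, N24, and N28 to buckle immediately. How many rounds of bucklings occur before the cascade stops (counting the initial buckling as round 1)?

Round 1 — N23, N24, N28 buckle (initial).
  N18: +75 → 75 < 100
  N19: +60 → 60 ≥ 30
  N22: +25+30+30 → 85 < 90
Round 2 — N19 buckles.
  N18: +30 → 105 ≥ 100
Round 3 — N18 buckles.
  N25: +35 → 35 < 120
No further bucklings.

3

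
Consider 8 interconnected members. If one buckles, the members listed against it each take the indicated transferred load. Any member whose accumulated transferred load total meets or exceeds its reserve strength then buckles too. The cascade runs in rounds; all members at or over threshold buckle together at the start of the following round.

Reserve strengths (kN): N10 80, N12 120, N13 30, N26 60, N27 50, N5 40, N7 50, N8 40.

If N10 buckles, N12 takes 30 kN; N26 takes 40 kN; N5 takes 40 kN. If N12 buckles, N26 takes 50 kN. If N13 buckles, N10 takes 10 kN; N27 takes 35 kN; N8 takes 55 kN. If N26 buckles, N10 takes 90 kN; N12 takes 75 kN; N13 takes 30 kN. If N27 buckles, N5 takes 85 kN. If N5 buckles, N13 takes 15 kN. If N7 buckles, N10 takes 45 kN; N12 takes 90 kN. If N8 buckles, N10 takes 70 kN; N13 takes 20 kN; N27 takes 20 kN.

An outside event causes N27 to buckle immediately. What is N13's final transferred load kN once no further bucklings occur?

Round 1 — N27 buckles (initial).
  N5: +85 → 85 ≥ 40
Round 2 — N5 buckles.
  N13: +15 → 15 < 30
No further bucklings.

15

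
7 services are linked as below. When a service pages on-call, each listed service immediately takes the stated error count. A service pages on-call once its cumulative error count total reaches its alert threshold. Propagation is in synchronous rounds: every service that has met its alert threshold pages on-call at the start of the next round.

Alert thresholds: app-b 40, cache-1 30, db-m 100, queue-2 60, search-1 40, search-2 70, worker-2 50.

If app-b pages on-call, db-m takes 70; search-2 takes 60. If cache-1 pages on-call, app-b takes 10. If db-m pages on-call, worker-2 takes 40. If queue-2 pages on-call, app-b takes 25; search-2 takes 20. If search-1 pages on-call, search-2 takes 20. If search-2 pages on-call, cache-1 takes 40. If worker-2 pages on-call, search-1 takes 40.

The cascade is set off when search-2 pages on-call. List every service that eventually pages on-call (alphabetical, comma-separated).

Round 1 — search-2 pages on-call (initial).
  cache-1: +40 → 40 ≥ 30
Round 2 — cache-1 pages on-call.
  app-b: +10 → 10 < 40
No further pages.

cache-1, search-2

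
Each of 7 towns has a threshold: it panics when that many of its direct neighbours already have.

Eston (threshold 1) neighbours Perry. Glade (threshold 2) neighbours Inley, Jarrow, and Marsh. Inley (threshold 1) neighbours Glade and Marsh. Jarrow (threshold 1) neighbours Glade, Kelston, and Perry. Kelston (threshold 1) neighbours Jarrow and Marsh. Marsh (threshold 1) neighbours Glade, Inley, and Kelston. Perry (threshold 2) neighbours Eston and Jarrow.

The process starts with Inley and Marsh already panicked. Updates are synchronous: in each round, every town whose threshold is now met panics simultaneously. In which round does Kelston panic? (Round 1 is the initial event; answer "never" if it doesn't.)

2

Round 1 — Inley, Marsh panic (initial).
Round 2 — checking thresholds:
  Glade: 2 of 3 neighbours ≥ 2, panics.
  Kelston: 1 of 2 neighbours ≥ 1, panics.
Round 3 — checking thresholds:
  Jarrow: 2 of 3 neighbours ≥ 1, panics.
Round 4 — no new panics; cascade stops.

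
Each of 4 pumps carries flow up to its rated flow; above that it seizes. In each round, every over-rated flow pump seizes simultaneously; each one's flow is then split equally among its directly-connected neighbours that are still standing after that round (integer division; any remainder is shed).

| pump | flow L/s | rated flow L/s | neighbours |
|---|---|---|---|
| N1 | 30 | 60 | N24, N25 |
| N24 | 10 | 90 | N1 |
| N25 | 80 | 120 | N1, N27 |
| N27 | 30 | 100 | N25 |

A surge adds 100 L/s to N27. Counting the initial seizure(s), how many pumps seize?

4

Round 1 — N27 at 130 > 100. N27 seizes.
  N27 sheds 130 L/s to N25: 130 each.
    N25: 80+130 = 210 > 120
Round 2 — N25 seizes.
  N25 sheds 210 L/s to N1: 210 each.
    N1: 30+210 = 240 > 60
Round 3 — N1 seizes.
  N1 sheds 240 L/s to N24: 240 each.
    N24: 10+240 = 250 > 90
Round 4 — N24 seizes.
  N24 sheds 250 L/s: no online neighbours, lost.
No further seizures.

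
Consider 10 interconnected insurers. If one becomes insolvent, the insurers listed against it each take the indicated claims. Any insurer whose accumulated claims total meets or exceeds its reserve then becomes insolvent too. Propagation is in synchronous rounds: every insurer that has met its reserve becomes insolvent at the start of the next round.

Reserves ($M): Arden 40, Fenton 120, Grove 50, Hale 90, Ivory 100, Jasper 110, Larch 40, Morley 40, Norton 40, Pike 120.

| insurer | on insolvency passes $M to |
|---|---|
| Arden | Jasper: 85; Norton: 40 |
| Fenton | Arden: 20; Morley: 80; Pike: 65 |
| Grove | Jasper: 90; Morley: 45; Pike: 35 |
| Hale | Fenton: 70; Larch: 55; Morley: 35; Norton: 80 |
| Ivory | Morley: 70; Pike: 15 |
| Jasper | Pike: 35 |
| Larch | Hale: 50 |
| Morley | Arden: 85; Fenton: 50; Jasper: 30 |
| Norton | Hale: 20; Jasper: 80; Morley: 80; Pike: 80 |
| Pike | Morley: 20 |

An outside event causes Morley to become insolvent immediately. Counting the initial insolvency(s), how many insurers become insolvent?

Round 1 — Morley becomes insolvent (initial).
  Arden: +85 → 85 ≥ 40
  Fenton: +50 → 50 < 120
  Jasper: +30 → 30 < 110
Round 2 — Arden becomes insolvent.
  Jasper: +85 → 115 ≥ 110
  Norton: +40 → 40 ≥ 40
Round 3 — Jasper, Norton become insolvent.
  Hale: +20 → 20 < 90
  Pike: +35+80 → 115 < 120
No further insolvencies.

4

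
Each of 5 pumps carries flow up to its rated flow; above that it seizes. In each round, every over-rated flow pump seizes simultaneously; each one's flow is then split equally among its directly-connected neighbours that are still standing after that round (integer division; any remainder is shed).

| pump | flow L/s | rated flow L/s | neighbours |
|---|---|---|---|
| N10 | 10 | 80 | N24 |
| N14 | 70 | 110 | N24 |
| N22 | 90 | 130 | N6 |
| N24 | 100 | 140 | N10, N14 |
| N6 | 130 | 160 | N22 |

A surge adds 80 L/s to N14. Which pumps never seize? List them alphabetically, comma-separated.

Round 1 — N14 at 150 > 110. N14 seizes.
  N14 sheds 150 L/s to N24: 150 each.
    N24: 100+150 = 250 > 140
Round 2 — N24 seizes.
  N24 sheds 250 L/s to N10: 250 each.
    N10: 10+250 = 260 > 80
Round 3 — N10 seizes.
  N10 sheds 260 L/s: no online neighbours, lost.
No further seizures.

N22, N6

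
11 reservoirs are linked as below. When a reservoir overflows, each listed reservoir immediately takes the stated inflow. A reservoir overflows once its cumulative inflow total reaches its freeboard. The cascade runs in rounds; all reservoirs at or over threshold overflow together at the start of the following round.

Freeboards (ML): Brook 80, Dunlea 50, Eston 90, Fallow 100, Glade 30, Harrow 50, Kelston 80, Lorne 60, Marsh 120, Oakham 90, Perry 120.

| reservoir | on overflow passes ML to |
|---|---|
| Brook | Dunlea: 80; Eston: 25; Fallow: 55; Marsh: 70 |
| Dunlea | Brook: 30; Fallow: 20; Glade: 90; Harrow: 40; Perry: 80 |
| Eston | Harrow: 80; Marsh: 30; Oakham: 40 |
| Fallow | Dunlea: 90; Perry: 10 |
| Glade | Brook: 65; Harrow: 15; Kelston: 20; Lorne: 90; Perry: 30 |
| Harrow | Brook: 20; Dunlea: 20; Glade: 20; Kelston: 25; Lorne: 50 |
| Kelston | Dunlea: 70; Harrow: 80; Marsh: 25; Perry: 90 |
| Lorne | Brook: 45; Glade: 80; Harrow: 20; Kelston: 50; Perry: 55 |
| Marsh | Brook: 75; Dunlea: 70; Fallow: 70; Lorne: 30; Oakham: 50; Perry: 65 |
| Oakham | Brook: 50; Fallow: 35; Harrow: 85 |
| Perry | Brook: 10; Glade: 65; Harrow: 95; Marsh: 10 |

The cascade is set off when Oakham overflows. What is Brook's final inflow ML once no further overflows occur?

Round 1 — Oakham overflows (initial).
  Brook: +50 → 50 < 80
  Fallow: +35 → 35 < 100
  Harrow: +85 → 85 ≥ 50
Round 2 — Harrow overflows.
  Brook: +20 → 70 < 80
  Dunlea: +20 → 20 < 50
  Glade: +20 → 20 < 30
  Kelston: +25 → 25 < 80
  Lorne: +50 → 50 < 60
No further overflows.

70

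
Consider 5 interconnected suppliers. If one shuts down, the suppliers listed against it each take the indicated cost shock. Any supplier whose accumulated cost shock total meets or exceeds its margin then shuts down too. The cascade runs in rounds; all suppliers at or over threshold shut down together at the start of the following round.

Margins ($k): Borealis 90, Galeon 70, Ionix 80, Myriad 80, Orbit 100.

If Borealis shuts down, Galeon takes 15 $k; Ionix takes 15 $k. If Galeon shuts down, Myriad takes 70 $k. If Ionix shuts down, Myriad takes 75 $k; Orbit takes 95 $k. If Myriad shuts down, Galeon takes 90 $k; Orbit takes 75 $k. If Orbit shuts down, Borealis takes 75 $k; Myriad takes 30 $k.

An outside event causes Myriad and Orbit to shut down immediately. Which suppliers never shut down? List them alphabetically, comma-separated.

Round 1 — Myriad, Orbit shut down (initial).
  Borealis: +75 → 75 < 90
  Galeon: +90 → 90 ≥ 70
Round 2 — Galeon shuts down.
No further shutdowns.

Borealis, Ionix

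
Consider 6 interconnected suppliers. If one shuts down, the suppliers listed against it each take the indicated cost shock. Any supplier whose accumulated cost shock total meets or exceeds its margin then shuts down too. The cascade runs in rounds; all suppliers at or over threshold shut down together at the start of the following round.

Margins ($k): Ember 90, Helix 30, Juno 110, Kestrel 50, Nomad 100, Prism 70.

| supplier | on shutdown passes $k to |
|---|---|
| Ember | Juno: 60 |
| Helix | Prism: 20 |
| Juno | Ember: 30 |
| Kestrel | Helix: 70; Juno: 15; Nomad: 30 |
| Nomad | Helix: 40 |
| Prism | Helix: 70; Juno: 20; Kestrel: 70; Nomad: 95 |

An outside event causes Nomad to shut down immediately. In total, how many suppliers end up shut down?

Round 1 — Nomad shuts down (initial).
  Helix: +40 → 40 ≥ 30
Round 2 — Helix shuts down.
  Prism: +20 → 20 < 70
No further shutdowns.

2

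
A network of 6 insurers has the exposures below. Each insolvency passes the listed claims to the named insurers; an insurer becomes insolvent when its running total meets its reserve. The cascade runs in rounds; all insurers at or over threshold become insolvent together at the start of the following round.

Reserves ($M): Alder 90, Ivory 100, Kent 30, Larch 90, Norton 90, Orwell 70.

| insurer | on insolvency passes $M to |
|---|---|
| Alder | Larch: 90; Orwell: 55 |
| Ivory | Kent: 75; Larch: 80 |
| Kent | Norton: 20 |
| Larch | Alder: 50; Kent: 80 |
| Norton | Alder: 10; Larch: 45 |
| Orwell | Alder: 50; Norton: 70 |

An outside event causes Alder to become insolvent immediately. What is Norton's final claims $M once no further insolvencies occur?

20

Round 1 — Alder becomes insolvent (initial).
  Larch: +90 → 90 ≥ 90
  Orwell: +55 → 55 < 70
Round 2 — Larch becomes insolvent.
  Kent: +80 → 80 ≥ 30
Round 3 — Kent becomes insolvent.
  Norton: +20 → 20 < 90
No further insolvencies.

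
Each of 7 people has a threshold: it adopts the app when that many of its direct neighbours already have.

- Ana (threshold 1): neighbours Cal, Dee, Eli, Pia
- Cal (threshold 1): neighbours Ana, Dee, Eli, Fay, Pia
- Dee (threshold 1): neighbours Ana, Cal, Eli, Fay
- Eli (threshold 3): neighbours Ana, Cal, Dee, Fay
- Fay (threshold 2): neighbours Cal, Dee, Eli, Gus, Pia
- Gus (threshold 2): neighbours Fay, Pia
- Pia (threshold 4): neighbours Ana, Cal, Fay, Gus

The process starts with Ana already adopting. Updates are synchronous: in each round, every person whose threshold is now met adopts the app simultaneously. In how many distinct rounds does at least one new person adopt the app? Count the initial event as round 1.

Round 1 — Ana adopts the app (initial).
Round 2 — checking thresholds:
  Cal: 1 of 5 neighbours ≥ 1, adopts the app.
  Dee: 1 of 4 neighbours ≥ 1, adopts the app.
  Eli: 1 of 4 neighbours < 3, below threshold.
  Pia: 1 of 4 neighbours < 4, below threshold.
Round 3 — checking thresholds:
  Eli: 3 of 4 neighbours ≥ 3, adopts the app.
  Fay: 2 of 5 neighbours ≥ 2, adopts the app.
  Pia: 2 of 4 neighbours < 4, below threshold.
Round 4 — no new adoptions; cascade stops.

3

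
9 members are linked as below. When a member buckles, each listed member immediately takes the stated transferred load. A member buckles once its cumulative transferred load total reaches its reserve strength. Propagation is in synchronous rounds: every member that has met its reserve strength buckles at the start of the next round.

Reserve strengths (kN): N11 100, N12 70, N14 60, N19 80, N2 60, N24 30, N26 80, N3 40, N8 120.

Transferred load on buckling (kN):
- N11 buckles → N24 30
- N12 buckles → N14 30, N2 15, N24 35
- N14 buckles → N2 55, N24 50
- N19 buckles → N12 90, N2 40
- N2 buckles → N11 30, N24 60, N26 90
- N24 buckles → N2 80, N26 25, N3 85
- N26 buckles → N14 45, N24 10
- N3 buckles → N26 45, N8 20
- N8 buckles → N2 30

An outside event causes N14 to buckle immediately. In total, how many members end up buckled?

5

Round 1 — N14 buckles (initial).
  N2: +55 → 55 < 60
  N24: +50 → 50 ≥ 30
Round 2 — N24 buckles.
  N2: +80 → 135 ≥ 60
  N26: +25 → 25 < 80
  N3: +85 → 85 ≥ 40
Round 3 — N2, N3 buckle.
  N11: +30 → 30 < 100
  N26: +90+45 → 160 ≥ 80
  N8: +20 → 20 < 120
Round 4 — N26 buckles.
No further bucklings.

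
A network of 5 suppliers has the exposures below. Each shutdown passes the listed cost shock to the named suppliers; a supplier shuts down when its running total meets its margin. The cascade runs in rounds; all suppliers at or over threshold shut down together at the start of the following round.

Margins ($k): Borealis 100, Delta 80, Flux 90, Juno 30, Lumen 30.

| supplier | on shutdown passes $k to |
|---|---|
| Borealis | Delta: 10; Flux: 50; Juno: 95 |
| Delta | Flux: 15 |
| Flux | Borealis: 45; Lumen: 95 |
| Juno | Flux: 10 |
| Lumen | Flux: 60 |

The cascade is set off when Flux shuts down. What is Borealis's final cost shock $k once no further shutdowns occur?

45

Round 1 — Flux shuts down (initial).
  Borealis: +45 → 45 < 100
  Lumen: +95 → 95 ≥ 30
Round 2 — Lumen shuts down.
No further shutdowns.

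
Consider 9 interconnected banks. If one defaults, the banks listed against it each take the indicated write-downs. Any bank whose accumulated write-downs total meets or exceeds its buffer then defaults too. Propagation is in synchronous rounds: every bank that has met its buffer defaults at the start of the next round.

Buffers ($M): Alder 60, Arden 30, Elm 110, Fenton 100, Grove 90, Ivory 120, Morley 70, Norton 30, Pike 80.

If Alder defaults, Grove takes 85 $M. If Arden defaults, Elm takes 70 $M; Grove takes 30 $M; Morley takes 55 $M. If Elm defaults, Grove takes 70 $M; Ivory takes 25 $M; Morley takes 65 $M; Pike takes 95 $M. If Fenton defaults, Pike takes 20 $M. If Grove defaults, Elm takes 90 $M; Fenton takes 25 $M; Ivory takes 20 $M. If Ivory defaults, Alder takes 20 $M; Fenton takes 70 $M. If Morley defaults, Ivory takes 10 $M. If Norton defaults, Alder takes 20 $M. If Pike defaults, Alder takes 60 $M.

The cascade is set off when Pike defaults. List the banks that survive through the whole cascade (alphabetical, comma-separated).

Arden, Elm, Fenton, Grove, Ivory, Morley, Norton

Round 1 — Pike defaults (initial).
  Alder: +60 → 60 ≥ 60
Round 2 — Alder defaults.
  Grove: +85 → 85 < 90
No further defaults.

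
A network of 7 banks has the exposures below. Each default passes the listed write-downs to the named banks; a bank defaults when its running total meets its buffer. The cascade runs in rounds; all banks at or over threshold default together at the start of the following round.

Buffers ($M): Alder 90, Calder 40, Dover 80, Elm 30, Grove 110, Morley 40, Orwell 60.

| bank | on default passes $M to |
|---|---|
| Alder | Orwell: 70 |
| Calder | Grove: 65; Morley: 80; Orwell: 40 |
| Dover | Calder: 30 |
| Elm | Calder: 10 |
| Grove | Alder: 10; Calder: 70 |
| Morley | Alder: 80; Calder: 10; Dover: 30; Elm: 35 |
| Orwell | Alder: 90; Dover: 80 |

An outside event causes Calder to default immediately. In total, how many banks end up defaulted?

3

Round 1 — Calder defaults (initial).
  Grove: +65 → 65 < 110
  Morley: +80 → 80 ≥ 40
  Orwell: +40 → 40 < 60
Round 2 — Morley defaults.
  Alder: +80 → 80 < 90
  Dover: +30 → 30 < 80
  Elm: +35 → 35 ≥ 30
Round 3 — Elm defaults.
No further defaults.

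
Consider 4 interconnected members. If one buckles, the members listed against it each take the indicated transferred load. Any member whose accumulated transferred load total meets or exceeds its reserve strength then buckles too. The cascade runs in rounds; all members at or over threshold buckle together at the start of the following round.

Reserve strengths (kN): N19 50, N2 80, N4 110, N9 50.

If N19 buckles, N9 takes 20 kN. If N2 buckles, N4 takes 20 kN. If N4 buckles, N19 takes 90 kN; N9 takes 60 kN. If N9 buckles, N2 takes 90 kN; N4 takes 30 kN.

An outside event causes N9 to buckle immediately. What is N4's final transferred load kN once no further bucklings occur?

50

Round 1 — N9 buckles (initial).
  N2: +90 → 90 ≥ 80
  N4: +30 → 30 < 110
Round 2 — N2 buckles.
  N4: +20 → 50 < 110
No further bucklings.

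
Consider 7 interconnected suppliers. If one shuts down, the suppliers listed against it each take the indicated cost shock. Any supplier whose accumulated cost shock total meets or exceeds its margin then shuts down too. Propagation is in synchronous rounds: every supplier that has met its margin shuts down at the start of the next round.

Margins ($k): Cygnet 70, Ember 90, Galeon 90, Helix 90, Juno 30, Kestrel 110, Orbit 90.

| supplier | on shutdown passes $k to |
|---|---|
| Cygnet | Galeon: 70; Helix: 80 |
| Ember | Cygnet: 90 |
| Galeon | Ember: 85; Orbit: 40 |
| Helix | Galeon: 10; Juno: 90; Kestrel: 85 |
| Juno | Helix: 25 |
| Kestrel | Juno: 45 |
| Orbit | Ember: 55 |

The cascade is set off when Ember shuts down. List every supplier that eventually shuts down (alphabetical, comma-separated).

Cygnet, Ember

Round 1 — Ember shuts down (initial).
  Cygnet: +90 → 90 ≥ 70
Round 2 — Cygnet shuts down.
  Galeon: +70 → 70 < 90
  Helix: +80 → 80 < 90
No further shutdowns.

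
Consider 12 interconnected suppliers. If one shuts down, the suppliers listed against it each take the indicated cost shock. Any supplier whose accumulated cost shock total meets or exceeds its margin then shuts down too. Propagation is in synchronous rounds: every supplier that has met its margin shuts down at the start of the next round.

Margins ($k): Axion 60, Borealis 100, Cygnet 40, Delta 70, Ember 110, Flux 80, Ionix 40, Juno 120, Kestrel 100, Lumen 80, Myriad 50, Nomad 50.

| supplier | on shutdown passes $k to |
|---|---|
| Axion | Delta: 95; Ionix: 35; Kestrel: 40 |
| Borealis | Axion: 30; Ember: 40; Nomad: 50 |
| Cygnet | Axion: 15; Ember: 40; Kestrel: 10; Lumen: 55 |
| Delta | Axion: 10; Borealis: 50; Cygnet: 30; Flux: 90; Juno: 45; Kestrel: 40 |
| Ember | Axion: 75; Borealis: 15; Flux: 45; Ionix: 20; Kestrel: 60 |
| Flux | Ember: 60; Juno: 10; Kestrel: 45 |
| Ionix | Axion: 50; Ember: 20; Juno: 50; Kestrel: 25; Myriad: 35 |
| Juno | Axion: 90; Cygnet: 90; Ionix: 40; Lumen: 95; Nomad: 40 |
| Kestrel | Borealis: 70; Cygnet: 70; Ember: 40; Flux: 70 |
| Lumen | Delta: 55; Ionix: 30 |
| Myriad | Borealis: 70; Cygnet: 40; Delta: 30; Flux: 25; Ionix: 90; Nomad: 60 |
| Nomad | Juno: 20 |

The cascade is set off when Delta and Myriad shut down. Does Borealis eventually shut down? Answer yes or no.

Round 1 — Delta, Myriad shut down (initial).
  Axion: +10 → 10 < 60
  Borealis: +50+70 → 120 ≥ 100
  Cygnet: +30+40 → 70 ≥ 40
  Flux: +90+25 → 115 ≥ 80
  Ionix: +90 → 90 ≥ 40
  Juno: +45 → 45 < 120
  Kestrel: +40 → 40 < 100
  Nomad: +60 → 60 ≥ 50
Round 2 — Borealis, Cygnet, Flux, Ionix, Nomad shut down.
  Axion: +30+15+50 → 105 ≥ 60
  Ember: +40+40+60+20 → 160 ≥ 110
  Juno: +10+50+20 → 125 ≥ 120
  Kestrel: +10+45+25 → 120 ≥ 100
  Lumen: +55 → 55 < 80
Round 3 — Axion, Ember, Juno, Kestrel shut down.
  Lumen: +95 → 150 ≥ 80
Round 4 — Lumen shuts down.
No further shutdowns.

yes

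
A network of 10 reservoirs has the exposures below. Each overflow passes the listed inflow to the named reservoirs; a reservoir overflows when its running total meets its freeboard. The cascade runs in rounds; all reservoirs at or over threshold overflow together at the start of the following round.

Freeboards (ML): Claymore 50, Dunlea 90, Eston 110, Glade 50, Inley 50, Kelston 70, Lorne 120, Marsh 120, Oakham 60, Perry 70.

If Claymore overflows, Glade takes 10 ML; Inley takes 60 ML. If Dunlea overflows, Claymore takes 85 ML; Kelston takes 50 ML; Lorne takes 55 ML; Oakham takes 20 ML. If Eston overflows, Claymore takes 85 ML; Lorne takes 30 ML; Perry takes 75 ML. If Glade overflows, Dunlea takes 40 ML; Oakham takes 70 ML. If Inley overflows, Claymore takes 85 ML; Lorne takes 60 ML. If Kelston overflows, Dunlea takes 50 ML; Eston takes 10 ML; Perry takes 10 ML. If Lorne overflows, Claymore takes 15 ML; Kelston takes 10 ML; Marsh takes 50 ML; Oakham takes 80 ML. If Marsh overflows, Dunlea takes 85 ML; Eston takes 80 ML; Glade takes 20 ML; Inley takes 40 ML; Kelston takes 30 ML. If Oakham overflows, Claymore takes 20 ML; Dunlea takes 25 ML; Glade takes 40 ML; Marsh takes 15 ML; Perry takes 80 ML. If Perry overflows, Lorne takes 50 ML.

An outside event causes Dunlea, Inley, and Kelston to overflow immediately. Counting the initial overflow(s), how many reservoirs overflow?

4

Round 1 — Dunlea, Inley, Kelston overflow (initial).
  Claymore: +85+85 → 170 ≥ 50
  Eston: +10 → 10 < 110
  Lorne: +55+60 → 115 < 120
  Oakham: +20 → 20 < 60
  Perry: +10 → 10 < 70
Round 2 — Claymore overflows.
  Glade: +10 → 10 < 50
No further overflows.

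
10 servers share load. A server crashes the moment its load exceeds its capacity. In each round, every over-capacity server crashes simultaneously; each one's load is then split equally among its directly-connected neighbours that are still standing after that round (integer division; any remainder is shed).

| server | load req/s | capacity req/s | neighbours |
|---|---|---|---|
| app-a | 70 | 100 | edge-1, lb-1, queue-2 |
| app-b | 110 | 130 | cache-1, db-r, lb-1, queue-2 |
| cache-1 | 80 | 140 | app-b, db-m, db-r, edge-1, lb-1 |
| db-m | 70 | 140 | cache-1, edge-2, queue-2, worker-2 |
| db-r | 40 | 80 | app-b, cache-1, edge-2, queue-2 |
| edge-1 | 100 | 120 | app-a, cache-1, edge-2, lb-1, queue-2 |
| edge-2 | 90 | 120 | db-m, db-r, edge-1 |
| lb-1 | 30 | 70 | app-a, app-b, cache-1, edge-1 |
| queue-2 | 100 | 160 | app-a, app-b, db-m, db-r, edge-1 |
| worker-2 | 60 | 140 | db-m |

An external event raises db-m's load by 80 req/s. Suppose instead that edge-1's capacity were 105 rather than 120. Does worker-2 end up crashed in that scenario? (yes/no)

With edge-1's capacity at 105:
Round 1 — db-m at 150 > 140. db-m crashes.
  db-m sheds 150 req/s to cache-1, edge-2, queue-2, worker-2: 37 each (2 lost).
    cache-1: 80+37 = 117 ≤ 140
    edge-2: 90+37 = 127 > 120
    queue-2: 100+37 = 137 ≤ 160
    worker-2: 60+37 = 97 ≤ 140
Round 2 — edge-2 crashes.
  edge-2 sheds 127 req/s to db-r, edge-1: 63 each (1 lost).
    db-r: 40+63 = 103 > 80
    edge-1: 100+63 = 163 > 105
Round 3 — db-r, edge-1 crash.
  db-r sheds 103 req/s to app-b, cache-1, queue-2: 34 each (1 lost).
    app-b: 110+34 = 144 > 130
    cache-1: 117+34 = 151 > 140
    queue-2: 137+34 = 171 > 160
  edge-1 sheds 163 req/s to app-a, cache-1, lb-1, queue-2: 40 each (3 lost).
    app-a: 70+40 = 110 > 100
    cache-1: 151+40 = 191 > 140
    lb-1: 30+40 = 70 ≤ 70
    queue-2: 171+40 = 211 > 160
Round 4 — app-a, app-b, cache-1, queue-2 crash.
  app-a sheds 110 req/s to lb-1: 110 each.
    lb-1: 70+110 = 180 > 70
  app-b sheds 144 req/s to lb-1: 144 each.
    lb-1: 180+144 = 324 > 70
  cache-1 sheds 191 req/s to lb-1: 191 each.
    lb-1: 324+191 = 515 > 70
  queue-2 sheds 211 req/s: no online neighbours, lost.
Round 5 — lb-1 crashes.
  lb-1 sheds 515 req/s: no online neighbours, lost.
No further crashes.

no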